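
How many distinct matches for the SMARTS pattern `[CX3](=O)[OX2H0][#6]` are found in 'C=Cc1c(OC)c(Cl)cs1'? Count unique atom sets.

[CX3](=O)[OX2H0][#6] is the SMARTS for an ester: a carbonyl carbon bonded to an oxygen that is itself bonded to carbon (no H on that O).
The molecule has a methoxy ether (-OCH3), but the ether oxygen is not adjacent to a C=O carbon; nothing else fits, so there are 0 matches.

0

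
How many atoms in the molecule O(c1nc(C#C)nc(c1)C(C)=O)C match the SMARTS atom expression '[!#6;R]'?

Check the 13 heavy atoms by environment: 2× n (aromatic, in 6-ring) → match; 4× c (aromatic, in 6-ring) → no; 2× O (acyclic) → no; 5× C (acyclic) → no.
That gives 2 matching atoms.

2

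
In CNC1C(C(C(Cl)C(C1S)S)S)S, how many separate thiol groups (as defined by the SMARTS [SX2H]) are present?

[SX2H] is the SMARTS for a thiol: an aliphatic sulfur with two connections, one being H.
The molecule carries 4 separate instances of a thiol (-SH) meeting every constraint; each maps to a distinct set of atoms, giving 4 matches.

4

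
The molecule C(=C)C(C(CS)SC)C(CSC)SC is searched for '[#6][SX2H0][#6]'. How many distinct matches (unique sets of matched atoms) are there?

[#6][SX2H0][#6] is the SMARTS for a thioether: an aliphatic sulfur bridging two carbons with no H on the sulfur.
The molecule carries 3 separate instances of a methylthio ether (-SCH3) meeting every constraint; each maps to a distinct set of atoms, giving 3 matches.

3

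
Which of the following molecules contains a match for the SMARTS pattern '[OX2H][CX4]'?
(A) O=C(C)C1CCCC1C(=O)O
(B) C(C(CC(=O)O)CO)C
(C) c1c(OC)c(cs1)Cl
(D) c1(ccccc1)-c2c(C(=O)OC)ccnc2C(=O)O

B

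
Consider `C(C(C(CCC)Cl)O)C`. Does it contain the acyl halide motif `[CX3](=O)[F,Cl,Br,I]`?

No

The pattern [CX3](=O)[F,Cl,Br,I] describes a carbonyl carbon bonded to a halogen — an acyl halide.
The closest candidate here is a chloro substituent, but the Cl is not on a carbonyl carbon. No other fragment satisfies the full query, so there is no match.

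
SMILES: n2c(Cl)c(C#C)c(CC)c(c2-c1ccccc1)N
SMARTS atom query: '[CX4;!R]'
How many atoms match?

The query [CX4;!R] means: aliphatic carbon with four total connections, not in a ring.
Check the 18 heavy atoms by environment: 1× n (aromatic, X2, in 6-ring) → no; 11× c (aromatic, X3, in 6-ring) → no; 2× C (X4, acyclic) → match; 1× N (X3, acyclic) → no; 1× Cl (X1, acyclic) → no; 2× C (X2, acyclic) → no.
That gives 2 matching atoms.

2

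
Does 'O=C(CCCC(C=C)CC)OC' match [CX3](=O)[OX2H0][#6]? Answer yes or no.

Yes

The pattern [CX3](=O)[OX2H0][#6] describes a carbonyl carbon bonded to an oxygen that is itself bonded to carbon (no H on that O) — an ester.
The molecule carries a methyl-ester group (-C(=O)OCH3), whose atoms satisfy every constraint of the query, so the pattern matches.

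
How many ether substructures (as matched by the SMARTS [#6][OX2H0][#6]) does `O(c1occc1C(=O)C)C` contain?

1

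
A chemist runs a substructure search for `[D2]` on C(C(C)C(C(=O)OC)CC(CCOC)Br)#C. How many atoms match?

6

The query [D2] means: atom with exactly two heavy-atom neighbours.
Check the 16 heavy atoms by environment: 4× C (D1) → no; 4× C (D3) → no; 4× C (D2) → match; 1× O (D1) → no; 2× O (D2) → match; 1× Br (D1) → no.
Summing the matching environments: 4 + 2 = 6 matching atoms.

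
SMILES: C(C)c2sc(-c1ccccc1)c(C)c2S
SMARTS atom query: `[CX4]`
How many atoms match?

3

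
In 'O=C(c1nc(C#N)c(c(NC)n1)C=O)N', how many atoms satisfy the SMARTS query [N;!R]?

3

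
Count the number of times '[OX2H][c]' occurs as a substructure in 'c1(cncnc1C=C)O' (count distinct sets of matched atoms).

1

[OX2H][c] is the SMARTS for a phenol: a hydroxyl oxygen attached to an aromatic carbon.
Exactly one fragment in the molecule meets all constraints, giving 1 match.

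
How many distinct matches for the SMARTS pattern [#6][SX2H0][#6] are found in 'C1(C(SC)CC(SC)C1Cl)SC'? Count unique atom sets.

3

[#6][SX2H0][#6] is the SMARTS for a thioether: an aliphatic sulfur bridging two carbons with no H on the sulfur.
The molecule carries 3 separate instances of a methylthio ether (-SCH3) meeting every constraint; each maps to a distinct set of atoms, giving 3 matches.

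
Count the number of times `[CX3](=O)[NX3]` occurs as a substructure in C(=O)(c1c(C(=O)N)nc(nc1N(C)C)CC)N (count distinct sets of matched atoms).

2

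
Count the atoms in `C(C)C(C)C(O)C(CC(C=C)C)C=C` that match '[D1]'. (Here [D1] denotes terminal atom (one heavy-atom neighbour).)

6

The query [D1] means: atom with exactly one heavy-atom neighbour (degree 1).
Check the 14 heavy atoms by environment: 5× C (D1) → match; 4× C (D3) → no; 4× C (D2) → no; 1× O (D1) → match.
Summing the matching environments: 5 + 1 = 6 matching atoms.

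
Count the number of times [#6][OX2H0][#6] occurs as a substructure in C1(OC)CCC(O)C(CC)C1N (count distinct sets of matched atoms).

[#6][OX2H0][#6] is the SMARTS for an ether: an aliphatic oxygen bridging two carbons with no H on the oxygen.
Exactly one fragment in the molecule meets all constraints, giving 1 match.

1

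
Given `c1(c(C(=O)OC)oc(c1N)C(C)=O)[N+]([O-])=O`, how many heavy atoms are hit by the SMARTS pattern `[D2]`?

2

The query [D2] means: atom with exactly two heavy-atom neighbours.
Check the 16 heavy atoms by environment: 1× o (aromatic, D2) → match; 4× c (aromatic, D3) → no; 2× C (D3) → no; 3× O (D1) → no; 2× C (D1) → no; 1× O (D2) → match; 1× N (D1) → no; 1× N (charge +1, D3) → no; 1× O (charge -1, D1) → no.
Summing the matching environments: 1 + 1 = 2 matching atoms.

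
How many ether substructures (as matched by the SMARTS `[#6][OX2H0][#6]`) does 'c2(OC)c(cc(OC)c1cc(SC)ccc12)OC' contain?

3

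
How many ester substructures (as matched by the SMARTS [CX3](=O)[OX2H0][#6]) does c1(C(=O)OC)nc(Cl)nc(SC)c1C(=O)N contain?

[CX3](=O)[OX2H0][#6] is the SMARTS for an ester: a carbonyl carbon bonded to an oxygen that is itself bonded to carbon (no H on that O).
Exactly one fragment in the molecule meets all constraints, giving 1 match.

1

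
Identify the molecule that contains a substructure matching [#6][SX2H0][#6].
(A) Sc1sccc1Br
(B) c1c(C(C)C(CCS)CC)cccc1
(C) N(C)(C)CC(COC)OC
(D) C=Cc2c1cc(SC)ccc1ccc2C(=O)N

[#6][SX2H0][#6] describes an aliphatic sulfur bridging two carbons with no H on the sulfur (a thioether).
(A) has a thiol (-SH) but the sulfur has H1, not H0 bridging two carbons.
(B) has a thiol (-SH) but the sulfur has H1, not H0 bridging two carbons.
(C) has a methoxy ether (-OCH3) but the bridging atom is O, not S.
(D) contains a methylthio ether (-SCH3), which satisfies every atom and bond constraint.
So the answer is (D).

D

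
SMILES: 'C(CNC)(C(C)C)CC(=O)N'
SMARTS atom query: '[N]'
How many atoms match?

The query [N] means: uppercase N matches aliphatic (non-aromatic) nitrogen only.
Check the 11 heavy atoms by environment: 8× C → no; 2× N → match; 1× O → no.
That gives 2 matching atoms.

2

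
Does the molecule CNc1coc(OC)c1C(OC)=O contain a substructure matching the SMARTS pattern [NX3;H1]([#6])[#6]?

Yes

The pattern [NX3;H1]([#6])[#6] describes a trivalent nitrogen with one H, bonded to two carbons — a secondary amine.
The molecule carries an N-methylamino group (-NHCH3), whose atoms satisfy every constraint of the query, so the pattern matches.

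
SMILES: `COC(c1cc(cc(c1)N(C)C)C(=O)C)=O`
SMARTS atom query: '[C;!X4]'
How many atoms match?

The query [C;!X4] means: aliphatic carbon that does not have four total connections.
Check the 16 heavy atoms by environment: 6× c (aromatic, X3) → no; 2× C (X3) → match; 2× O (X1) → no; 1× O (X2) → no; 4× C (X4) → no; 1× N (X3) → no.
That gives 2 matching atoms.

2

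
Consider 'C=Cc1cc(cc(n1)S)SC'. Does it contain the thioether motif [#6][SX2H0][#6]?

Yes

The pattern [#6][SX2H0][#6] describes an aliphatic sulfur bridging two carbons with no H on the sulfur — a thioether.
The molecule carries a methylthio ether (-SCH3), whose atoms satisfy every constraint of the query, so the pattern matches.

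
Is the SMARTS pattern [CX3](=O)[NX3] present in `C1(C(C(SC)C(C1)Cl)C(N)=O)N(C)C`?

The pattern [CX3](=O)[NX3] describes a carbonyl carbon bonded to a trivalent nitrogen — an amide.
The molecule carries a primary amide (-C(=O)NH2), whose atoms satisfy every constraint of the query, so the pattern matches.

Yes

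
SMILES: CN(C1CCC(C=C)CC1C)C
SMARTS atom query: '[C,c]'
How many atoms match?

11

The query [C,c] means: comma = OR; matches aliphatic or aromatic carbon — same as #6.
Check the 12 heavy atoms by environment: 11× C → match; 1× N → no.
That gives 11 matching atoms.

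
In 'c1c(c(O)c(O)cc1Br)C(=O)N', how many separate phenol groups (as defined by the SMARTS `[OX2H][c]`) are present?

[OX2H][c] is the SMARTS for a phenol: a hydroxyl oxygen attached to an aromatic carbon.
The molecule carries 2 separate instances of a hydroxyl group (-OH) meeting every constraint; each maps to a distinct set of atoms, giving 2 matches.

2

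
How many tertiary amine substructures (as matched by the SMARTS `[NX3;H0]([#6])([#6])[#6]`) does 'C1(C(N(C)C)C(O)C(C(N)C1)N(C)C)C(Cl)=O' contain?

2

[NX3;H0]([#6])([#6])[#6] is the SMARTS for a tertiary amine: a trivalent nitrogen with no H, bonded to three carbons.
The molecule carries 2 separate instances of a dimethylamino group (-N(CH3)2) meeting every constraint; each maps to a distinct set of atoms, giving 2 matches.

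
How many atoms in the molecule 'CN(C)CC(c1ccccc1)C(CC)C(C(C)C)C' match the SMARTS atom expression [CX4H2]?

2

Check the 19 heavy atoms by environment: 2× C (H2, X4) → match; 4× C (H1, X4) → no; 6× C (H3, X4) → no; 1× c (aromatic, H0, X3) → no; 5× c (aromatic, H1, X3) → no; 1× N (H0, X3) → no.
That gives 2 matching atoms.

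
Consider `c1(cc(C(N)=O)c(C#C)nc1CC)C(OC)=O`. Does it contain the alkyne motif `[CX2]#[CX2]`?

The pattern [CX2]#[CX2] describes a carbon-carbon triple bond — an alkyne.
The molecule carries an ethynyl group (-C#CH), whose atoms satisfy every constraint of the query, so the pattern matches.

Yes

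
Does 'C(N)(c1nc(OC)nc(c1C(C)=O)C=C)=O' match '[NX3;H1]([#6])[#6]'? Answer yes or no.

No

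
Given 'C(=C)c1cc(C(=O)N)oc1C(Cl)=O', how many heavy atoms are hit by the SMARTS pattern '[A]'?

8

Check the 13 heavy atoms by environment: 1× o (aromatic) → no; 4× c (aromatic) → no; 4× C → match; 2× O → match; 1× N → match; 1× Cl → match.
Summing the matching environments: 4 + 2 + 1 + 1 = 8 matching atoms.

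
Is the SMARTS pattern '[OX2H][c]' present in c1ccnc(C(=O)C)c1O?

The pattern [OX2H][c] describes a hydroxyl oxygen attached to an aromatic carbon — a phenol.
The molecule carries a hydroxyl group (-OH), whose atoms satisfy every constraint of the query, so the pattern matches.

Yes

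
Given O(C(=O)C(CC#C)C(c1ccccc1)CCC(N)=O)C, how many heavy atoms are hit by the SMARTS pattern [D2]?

10

Check the 20 heavy atoms by environment: 4× C (D2) → match; 4× C (D3) → no; 2× O (D1) → no; 1× O (D2) → match; 2× C (D1) → no; 1× c (aromatic, D3) → no; 5× c (aromatic, D2) → match; 1× N (D1) → no.
Summing the matching environments: 4 + 1 + 5 = 10 matching atoms.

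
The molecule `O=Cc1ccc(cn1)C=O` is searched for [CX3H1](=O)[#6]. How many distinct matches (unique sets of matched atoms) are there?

[CX3H1](=O)[#6] is the SMARTS for an aldehyde: an sp2 carbon with one H, double-bonded to O and single-bonded to carbon.
The molecule carries 2 separate instances of an aldehyde (-CHO) meeting every constraint; each maps to a distinct set of atoms, giving 2 matches.

2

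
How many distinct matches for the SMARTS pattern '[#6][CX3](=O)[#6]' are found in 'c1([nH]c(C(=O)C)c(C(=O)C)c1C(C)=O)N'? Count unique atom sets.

3

[#6][CX3](=O)[#6] is the SMARTS for a ketone: a carbonyl carbon (no H) flanked by two carbons.
The molecule carries 3 separate instances of an acetyl/ketone group (-C(=O)CH3) meeting every constraint; each maps to a distinct set of atoms, giving 3 matches.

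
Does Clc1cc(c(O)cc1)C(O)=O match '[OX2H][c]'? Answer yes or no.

Yes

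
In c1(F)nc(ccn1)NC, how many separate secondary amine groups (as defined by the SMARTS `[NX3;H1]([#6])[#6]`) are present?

1

[NX3;H1]([#6])[#6] is the SMARTS for a secondary amine: a trivalent nitrogen with one H, bonded to two carbons.
Exactly one fragment in the molecule meets all constraints, giving 1 match.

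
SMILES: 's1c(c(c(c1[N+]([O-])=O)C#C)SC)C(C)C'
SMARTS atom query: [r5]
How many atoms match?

The query [r5] means: r5 matches atoms in a five-membered ring.
Check the 15 heavy atoms by environment: 1× s (aromatic, in 5-ring) → match; 4× c (aromatic, in 5-ring) → match; 6× C (acyclic) → no; 1× N (charge +1, acyclic) → no; 1× O (charge -1, acyclic) → no; 1× O (acyclic) → no; 1× S (acyclic) → no.
Summing the matching environments: 1 + 4 = 5 matching atoms.

5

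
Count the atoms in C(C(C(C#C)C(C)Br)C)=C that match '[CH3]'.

2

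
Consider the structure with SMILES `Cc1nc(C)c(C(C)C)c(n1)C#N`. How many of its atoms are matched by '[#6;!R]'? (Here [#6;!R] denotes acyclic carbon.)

The query [#6;!R] means: carbon not in any ring.
Check the 13 heavy atoms by environment: 2× n (aromatic, in 6-ring) → no; 4× c (aromatic, in 6-ring) → no; 6× C (acyclic) → match; 1× N (acyclic) → no.
That gives 6 matching atoms.

6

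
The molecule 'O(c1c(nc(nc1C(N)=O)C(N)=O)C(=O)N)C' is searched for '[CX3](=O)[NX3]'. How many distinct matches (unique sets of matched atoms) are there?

3

[CX3](=O)[NX3] is the SMARTS for an amide: a carbonyl carbon bonded to a trivalent nitrogen.
The molecule carries 3 separate instances of a primary amide (-C(=O)NH2) meeting every constraint; each maps to a distinct set of atoms, giving 3 matches.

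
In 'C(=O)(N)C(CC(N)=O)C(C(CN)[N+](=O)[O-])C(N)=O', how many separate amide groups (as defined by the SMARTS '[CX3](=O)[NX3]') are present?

3

[CX3](=O)[NX3] is the SMARTS for an amide: a carbonyl carbon bonded to a trivalent nitrogen.
The molecule carries 3 separate instances of a primary amide (-C(=O)NH2) meeting every constraint; each maps to a distinct set of atoms, giving 3 matches.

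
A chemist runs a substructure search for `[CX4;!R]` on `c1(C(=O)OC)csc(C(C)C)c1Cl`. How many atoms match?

4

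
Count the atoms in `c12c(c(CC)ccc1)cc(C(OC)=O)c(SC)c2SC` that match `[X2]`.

3

The query [X2] means: any atom with exactly two total connections (bonds + H).
Check the 20 heavy atoms by environment: 10× c (aromatic, X3) → no; 2× S (X2) → match; 5× C (X4) → no; 1× C (X3) → no; 1× O (X1) → no; 1× O (X2) → match.
Summing the matching environments: 2 + 1 = 3 matching atoms.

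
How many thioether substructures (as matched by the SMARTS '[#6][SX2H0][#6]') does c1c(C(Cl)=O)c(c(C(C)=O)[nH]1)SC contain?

[#6][SX2H0][#6] is the SMARTS for a thioether: an aliphatic sulfur bridging two carbons with no H on the sulfur.
Exactly one fragment in the molecule meets all constraints, giving 1 match.

1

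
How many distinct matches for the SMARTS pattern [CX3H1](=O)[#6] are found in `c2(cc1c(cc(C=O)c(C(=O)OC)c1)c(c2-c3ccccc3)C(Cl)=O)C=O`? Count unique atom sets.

2

[CX3H1](=O)[#6] is the SMARTS for an aldehyde: an sp2 carbon with one H, double-bonded to O and single-bonded to carbon.
The molecule carries 2 separate instances of an aldehyde (-CHO) meeting every constraint; each maps to a distinct set of atoms, giving 2 matches.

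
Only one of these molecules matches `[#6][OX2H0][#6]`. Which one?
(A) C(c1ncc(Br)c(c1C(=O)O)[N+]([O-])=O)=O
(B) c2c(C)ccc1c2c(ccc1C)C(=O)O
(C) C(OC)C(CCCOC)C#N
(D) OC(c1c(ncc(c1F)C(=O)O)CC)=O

[#6][OX2H0][#6] describes an aliphatic oxygen bridging two carbons with no H on the oxygen (an ether).
(A) has a carboxylic acid group (-C(=O)OH) but the -OH oxygen has H1; the =O is OX1, not OX2.
(B) has a carboxylic acid group (-C(=O)OH) but the -OH oxygen has H1; the =O is OX1, not OX2.
(C) contains a methoxy ether (-OCH3), which satisfies every atom and bond constraint.
(D) has a carboxylic acid group (-C(=O)OH) but the -OH oxygen has H1; the =O is OX1, not OX2.
So the answer is (C).

C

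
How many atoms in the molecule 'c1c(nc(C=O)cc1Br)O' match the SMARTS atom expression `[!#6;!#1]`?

The query [!#6;!#1] means: not carbon and not hydrogen — any heteroatom.
Check the 10 heavy atoms by environment: 1× n (aromatic) → match; 5× c (aromatic) → no; 1× C → no; 2× O → match; 1× Br → match.
Summing the matching environments: 1 + 2 + 1 = 4 matching atoms.

4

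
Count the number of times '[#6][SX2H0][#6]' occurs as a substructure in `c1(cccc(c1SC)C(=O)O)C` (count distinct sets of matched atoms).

1

[#6][SX2H0][#6] is the SMARTS for a thioether: an aliphatic sulfur bridging two carbons with no H on the sulfur.
Exactly one fragment in the molecule meets all constraints, giving 1 match.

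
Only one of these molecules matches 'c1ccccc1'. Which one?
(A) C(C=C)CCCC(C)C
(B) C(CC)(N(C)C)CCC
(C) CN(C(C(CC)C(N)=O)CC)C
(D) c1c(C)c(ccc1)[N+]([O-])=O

c1ccccc1 describes six aromatic carbons in a ring (a benzene ring).
(A) has a methyl group (-CH3) but no six-membered all-carbon aromatic ring is present.
(B) has a methyl group (-CH3) but no six-membered all-carbon aromatic ring is present.
(C) has a methyl group (-CH3) but no six-membered all-carbon aromatic ring is present.
(D) contains the required atom environment, so the pattern matches.
So the answer is (D).

D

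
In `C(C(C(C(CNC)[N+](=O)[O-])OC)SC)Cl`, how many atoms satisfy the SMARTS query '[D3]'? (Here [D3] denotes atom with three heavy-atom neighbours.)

The query [D3] means: atom with exactly three heavy-atom neighbours.
Check the 15 heavy atoms by environment: 2× C (D2) → no; 3× C (D3) → match; 1× O (D2) → no; 3× C (D1) → no; 1× S (D2) → no; 1× N (D2) → no; 1× Cl (D1) → no; 1× N (charge +1, D3) → match; 1× O (charge -1, D1) → no; 1× O (D1) → no.
Summing the matching environments: 3 + 1 = 4 matching atoms.

4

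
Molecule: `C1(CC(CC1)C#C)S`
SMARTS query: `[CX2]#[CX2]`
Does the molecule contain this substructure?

Yes

The pattern [CX2]#[CX2] describes a carbon-carbon triple bond — an alkyne.
The molecule carries an ethynyl group (-C#CH), whose atoms satisfy every constraint of the query, so the pattern matches.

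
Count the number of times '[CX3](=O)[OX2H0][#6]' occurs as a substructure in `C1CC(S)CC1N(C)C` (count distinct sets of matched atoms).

[CX3](=O)[OX2H0][#6] is the SMARTS for an ester: a carbonyl carbon bonded to an oxygen that is itself bonded to carbon (no H on that O).
No fragment in the molecule satisfies every constraint, giving 0 matches.

0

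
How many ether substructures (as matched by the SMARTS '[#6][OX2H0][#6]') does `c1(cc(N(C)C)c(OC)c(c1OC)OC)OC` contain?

4

[#6][OX2H0][#6] is the SMARTS for an ether: an aliphatic oxygen bridging two carbons with no H on the oxygen.
The molecule carries 4 separate instances of a methoxy ether (-OCH3) meeting every constraint; each maps to a distinct set of atoms, giving 4 matches.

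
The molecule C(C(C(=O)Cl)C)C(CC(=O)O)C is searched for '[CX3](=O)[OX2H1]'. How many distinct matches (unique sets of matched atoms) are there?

[CX3](=O)[OX2H1] is the SMARTS for a carboxylic acid: an sp2 carbon double-bonded to O and single-bonded to an -OH oxygen.
Exactly one fragment in the molecule meets all constraints, giving 1 match.

1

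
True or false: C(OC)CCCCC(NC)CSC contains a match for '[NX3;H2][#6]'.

False

The pattern [NX3;H2][#6] describes a trivalent nitrogen with two H attached to carbon — a primary amine.
The closest candidate here is an N-methylamino group (-NHCH3), but the nitrogen bears two carbons and only one H (H1), not H2. No other fragment satisfies the full query, so there is no match.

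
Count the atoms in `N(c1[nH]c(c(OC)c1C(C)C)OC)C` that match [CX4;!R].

The query [CX4;!R] means: aliphatic carbon with four total connections, not in a ring.
Check the 14 heavy atoms by environment: 1× n (aromatic, X3, in 5-ring) → no; 4× c (aromatic, X3, in 5-ring) → no; 6× C (X4, acyclic) → match; 2× O (X2, acyclic) → no; 1× N (X3, acyclic) → no.
That gives 6 matching atoms.

6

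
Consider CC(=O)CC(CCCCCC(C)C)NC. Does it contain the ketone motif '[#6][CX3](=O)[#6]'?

The pattern [#6][CX3](=O)[#6] describes a carbonyl carbon (no H) flanked by two carbons — a ketone.
The molecule carries an acetyl/ketone group (-C(=O)CH3), whose atoms satisfy every constraint of the query, so the pattern matches.

Yes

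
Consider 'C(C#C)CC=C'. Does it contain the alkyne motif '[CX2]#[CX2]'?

Yes

The pattern [CX2]#[CX2] describes a carbon-carbon triple bond — an alkyne.
The molecule carries an ethynyl group (-C#CH), whose atoms satisfy every constraint of the query, so the pattern matches.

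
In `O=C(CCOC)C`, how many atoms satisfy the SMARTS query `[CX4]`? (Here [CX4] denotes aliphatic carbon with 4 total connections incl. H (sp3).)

4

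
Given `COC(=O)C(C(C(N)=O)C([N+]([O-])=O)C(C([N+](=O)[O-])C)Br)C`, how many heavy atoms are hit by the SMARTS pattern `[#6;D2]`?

Check the 21 heavy atoms by environment: 3× C (D1) → no; 7× C (D3) → no; 1× Br (D1) → no; 4× O (D1) → no; 1× N (D1) → no; 2× N (charge +1, D3) → no; 2× O (charge -1, D1) → no; 1× O (D2) → no.
No environment satisfies the query, so 0 matching atoms.

0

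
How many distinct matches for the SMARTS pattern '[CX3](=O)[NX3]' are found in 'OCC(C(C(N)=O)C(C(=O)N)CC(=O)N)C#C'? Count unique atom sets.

[CX3](=O)[NX3] is the SMARTS for an amide: a carbonyl carbon bonded to a trivalent nitrogen.
The molecule carries 3 separate instances of a primary amide (-C(=O)NH2) meeting every constraint; each maps to a distinct set of atoms, giving 3 matches.

3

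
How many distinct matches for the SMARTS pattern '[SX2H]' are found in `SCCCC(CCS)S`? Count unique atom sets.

3

[SX2H] is the SMARTS for a thiol: an aliphatic sulfur with two connections, one being H.
The molecule carries 3 separate instances of a thiol (-SH) meeting every constraint; each maps to a distinct set of atoms, giving 3 matches.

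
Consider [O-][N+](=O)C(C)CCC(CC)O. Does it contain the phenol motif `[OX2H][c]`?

No

The pattern [OX2H][c] describes a hydroxyl oxygen attached to an aromatic carbon — a phenol.
The closest candidate here is a hydroxyl group (-OH), but the -OH is on an aliphatic carbon, not an aromatic c. No other fragment satisfies the full query, so there is no match.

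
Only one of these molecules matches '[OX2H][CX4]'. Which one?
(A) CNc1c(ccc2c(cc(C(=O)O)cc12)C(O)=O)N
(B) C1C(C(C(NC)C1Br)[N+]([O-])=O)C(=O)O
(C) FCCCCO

C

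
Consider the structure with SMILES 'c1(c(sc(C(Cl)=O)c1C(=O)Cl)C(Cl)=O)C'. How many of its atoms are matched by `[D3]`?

7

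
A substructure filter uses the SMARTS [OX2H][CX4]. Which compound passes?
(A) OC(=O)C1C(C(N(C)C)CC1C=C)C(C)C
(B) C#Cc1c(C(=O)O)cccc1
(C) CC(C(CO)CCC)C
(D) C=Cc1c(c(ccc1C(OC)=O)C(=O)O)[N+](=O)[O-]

[OX2H][CX4] describes a hydroxyl oxygen bound to an sp3 (X4) carbon (an aliphatic alcohol).
(A) has a carboxylic acid group (-C(=O)OH) but the -OH is on a CX3 carbonyl carbon, not a CX4 carbon.
(B) has a carboxylic acid group (-C(=O)OH) but the -OH is on a CX3 carbonyl carbon, not a CX4 carbon.
(C) contains a hydroxyl group (-OH), which satisfies every atom and bond constraint.
(D) has a carboxylic acid group (-C(=O)OH) but the -OH is on a CX3 carbonyl carbon, not a CX4 carbon.
So the answer is (C).

C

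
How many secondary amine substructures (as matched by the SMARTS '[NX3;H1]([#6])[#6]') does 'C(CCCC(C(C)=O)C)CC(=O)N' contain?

[NX3;H1]([#6])[#6] is the SMARTS for a secondary amine: a trivalent nitrogen with one H, bonded to two carbons.
The molecule has a primary amide (-C(=O)NH2), but the -C(=O)NH2 nitrogen has H2, not H1; nothing else fits, so there are 0 matches.

0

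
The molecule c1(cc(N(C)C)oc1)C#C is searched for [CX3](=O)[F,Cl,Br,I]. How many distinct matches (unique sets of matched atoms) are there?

[CX3](=O)[F,Cl,Br,I] is the SMARTS for an acyl halide: a carbonyl carbon bonded to a halogen.
No fragment in the molecule satisfies every constraint, giving 0 matches.

0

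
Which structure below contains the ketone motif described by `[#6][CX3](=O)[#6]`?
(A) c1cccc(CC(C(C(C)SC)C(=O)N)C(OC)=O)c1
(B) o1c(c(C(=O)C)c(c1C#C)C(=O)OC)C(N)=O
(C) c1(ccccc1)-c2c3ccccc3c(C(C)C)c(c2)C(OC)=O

B

[#6][CX3](=O)[#6] describes a carbonyl carbon (no H) flanked by two carbons (a ketone).
(A) has a primary amide (-C(=O)NH2) but one neighbour of the carbonyl carbon is N, not C.
(B) contains an acetyl/ketone group (-C(=O)CH3), which satisfies every atom and bond constraint.
(C) has a methyl-ester group (-C(=O)OCH3) but one neighbour of the carbonyl carbon is O, not C.
So the answer is (B).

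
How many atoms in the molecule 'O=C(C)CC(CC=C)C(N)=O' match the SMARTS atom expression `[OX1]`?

2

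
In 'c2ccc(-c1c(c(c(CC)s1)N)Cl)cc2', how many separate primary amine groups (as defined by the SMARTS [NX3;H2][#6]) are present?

1

[NX3;H2][#6] is the SMARTS for a primary amine: a trivalent nitrogen with two H attached to carbon.
Exactly one fragment in the molecule meets all constraints, giving 1 match.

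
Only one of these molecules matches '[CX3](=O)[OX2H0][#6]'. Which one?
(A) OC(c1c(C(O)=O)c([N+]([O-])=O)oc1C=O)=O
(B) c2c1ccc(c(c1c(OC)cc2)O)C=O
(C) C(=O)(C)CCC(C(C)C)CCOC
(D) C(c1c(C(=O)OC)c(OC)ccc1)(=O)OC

[CX3](=O)[OX2H0][#6] describes a carbonyl carbon bonded to an oxygen that is itself bonded to carbon (no H on that O) (an ester).
(A) has a carboxylic acid group (-C(=O)OH) but the singly-bonded O carries H (OX2H1, not H0).
(B) has a methoxy ether (-OCH3) but the ether oxygen is not adjacent to a C=O carbon.
(C) has a methoxy ether (-OCH3) but the ether oxygen is not adjacent to a C=O carbon.
(D) contains a methyl-ester group (-C(=O)OCH3), which satisfies every atom and bond constraint.
So the answer is (D).

D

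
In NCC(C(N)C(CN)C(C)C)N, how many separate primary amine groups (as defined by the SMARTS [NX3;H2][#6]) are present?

[NX3;H2][#6] is the SMARTS for a primary amine: a trivalent nitrogen with two H attached to carbon.
The molecule carries 4 separate instances of a primary amino group (-NH2) meeting every constraint; each maps to a distinct set of atoms, giving 4 matches.

4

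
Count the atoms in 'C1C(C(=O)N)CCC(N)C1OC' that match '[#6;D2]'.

3

The query [#6;D2] means: any carbon bonded to exactly two heavy atoms.
Check the 12 heavy atoms by environment: 3× C (D2) → match; 4× C (D3) → no; 1× O (D1) → no; 2× N (D1) → no; 1× O (D2) → no; 1× C (D1) → no.
That gives 3 matching atoms.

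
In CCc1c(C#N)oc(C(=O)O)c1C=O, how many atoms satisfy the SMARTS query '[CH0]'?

2

The query [CH0] means: aliphatic carbon with no attached hydrogen.
Check the 14 heavy atoms by environment: 1× o (aromatic, H0) → no; 4× c (aromatic, H0) → no; 2× C (H0) → match; 1× N (H0) → no; 2× O (H0) → no; 1× O (H1) → no; 1× C (H1) → no; 1× C (H2) → no; 1× C (H3) → no.
That gives 2 matching atoms.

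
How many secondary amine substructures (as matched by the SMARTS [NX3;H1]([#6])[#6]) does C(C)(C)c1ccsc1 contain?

0

[NX3;H1]([#6])[#6] is the SMARTS for a secondary amine: a trivalent nitrogen with one H, bonded to two carbons.
No fragment in the molecule satisfies every constraint, giving 0 matches.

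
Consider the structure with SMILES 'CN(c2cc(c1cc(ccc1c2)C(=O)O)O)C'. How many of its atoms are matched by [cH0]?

5

Check the 17 heavy atoms by environment: 5× c (aromatic, H0) → match; 5× c (aromatic, H1) → no; 2× O (H1) → no; 1× N (H0) → no; 2× C (H3) → no; 1× C (H0) → no; 1× O (H0) → no.
That gives 5 matching atoms.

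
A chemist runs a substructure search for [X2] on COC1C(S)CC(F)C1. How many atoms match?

2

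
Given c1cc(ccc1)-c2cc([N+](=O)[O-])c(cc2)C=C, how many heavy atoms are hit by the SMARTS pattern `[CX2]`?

0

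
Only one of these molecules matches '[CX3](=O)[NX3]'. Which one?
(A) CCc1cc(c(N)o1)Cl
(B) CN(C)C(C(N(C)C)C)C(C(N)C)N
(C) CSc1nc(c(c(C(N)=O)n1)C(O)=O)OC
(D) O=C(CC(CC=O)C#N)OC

C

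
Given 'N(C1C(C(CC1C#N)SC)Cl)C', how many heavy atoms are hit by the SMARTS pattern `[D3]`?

4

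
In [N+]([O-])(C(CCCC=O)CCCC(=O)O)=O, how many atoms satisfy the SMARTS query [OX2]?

1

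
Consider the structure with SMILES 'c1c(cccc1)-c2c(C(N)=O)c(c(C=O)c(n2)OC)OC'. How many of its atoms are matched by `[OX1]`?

The query [OX1] means: aliphatic oxygen with one total connection — typically a carbonyl =O or an oxide.
Check the 21 heavy atoms by environment: 1× n (aromatic, X2) → no; 11× c (aromatic, X3) → no; 2× C (X3) → no; 2× O (X1) → match; 1× N (X3) → no; 2× O (X2) → no; 2× C (X4) → no.
That gives 2 matching atoms.

2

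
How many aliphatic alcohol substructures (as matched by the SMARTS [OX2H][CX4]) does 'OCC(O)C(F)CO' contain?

3

[OX2H][CX4] is the SMARTS for an aliphatic alcohol: a hydroxyl oxygen bound to an sp3 (X4) carbon.
The molecule carries 3 separate instances of a hydroxyl group (-OH) meeting every constraint; each maps to a distinct set of atoms, giving 3 matches.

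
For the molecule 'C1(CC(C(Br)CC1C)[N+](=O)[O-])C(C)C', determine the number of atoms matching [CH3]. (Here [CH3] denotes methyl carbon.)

The query [CH3] means: aliphatic carbon with exactly three hydrogens.
Check the 14 heavy atoms by environment: 5× C (H1) → no; 2× C (H2) → no; 3× C (H3) → match; 1× N (charge +1, H0) → no; 1× O (charge -1, H0) → no; 1× O (H0) → no; 1× Br (H0) → no.
That gives 3 matching atoms.

3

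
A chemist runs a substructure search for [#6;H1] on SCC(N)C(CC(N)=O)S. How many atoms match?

2

The query [#6;H1] means: any carbon bearing exactly one hydrogen.
Check the 10 heavy atoms by environment: 2× C (H2) → no; 2× C (H1) → match; 1× C (H0) → no; 1× O (H0) → no; 2× N (H2) → no; 2× S (H1) → no.
That gives 2 matching atoms.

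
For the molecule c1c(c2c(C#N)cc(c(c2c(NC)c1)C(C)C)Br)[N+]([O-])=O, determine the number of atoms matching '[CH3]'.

3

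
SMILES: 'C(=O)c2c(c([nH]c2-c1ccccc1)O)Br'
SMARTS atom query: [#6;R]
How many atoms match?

10

The query [#6;R] means: carbon that is part of a ring.
Check the 15 heavy atoms by environment: 1× n (aromatic, in 5-ring) → no; 4× c (aromatic, in 5-ring) → match; 1× C (acyclic) → no; 2× O (acyclic) → no; 1× Br (acyclic) → no; 6× c (aromatic, in 6-ring) → match.
Summing the matching environments: 4 + 6 = 10 matching atoms.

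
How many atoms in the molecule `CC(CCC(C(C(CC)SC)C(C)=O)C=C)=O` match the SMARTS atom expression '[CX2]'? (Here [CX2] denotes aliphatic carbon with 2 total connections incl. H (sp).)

The query [CX2] means: C with X2: aliphatic carbon with exactly 2 total connections.
Check the 17 heavy atoms by environment: 10× C (X4) → no; 4× C (X3) → no; 2× O (X1) → no; 1× S (X2) → no.
No environment satisfies the query, so 0 matching atoms.

0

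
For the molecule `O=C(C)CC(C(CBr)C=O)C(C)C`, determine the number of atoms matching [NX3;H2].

0

The query [NX3;H2] means: aliphatic N with 3 total connections, two of them H — an -NH2 nitrogen (amine or amide).
Check the 13 heavy atoms by environment: 2× C (H2, X4) → no; 3× C (H1, X4) → no; 3× C (H3, X4) → no; 1× Br (H0, X1) → no; 1× C (H1, X3) → no; 2× O (H0, X1) → no; 1× C (H0, X3) → no.
No environment satisfies the query, so 0 matching atoms.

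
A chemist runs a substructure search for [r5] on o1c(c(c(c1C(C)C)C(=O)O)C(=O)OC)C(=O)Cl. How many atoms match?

5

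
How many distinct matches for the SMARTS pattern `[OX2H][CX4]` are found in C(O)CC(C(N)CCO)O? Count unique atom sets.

3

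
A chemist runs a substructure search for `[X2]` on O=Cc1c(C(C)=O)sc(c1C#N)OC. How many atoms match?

The query [X2] means: any atom with exactly two total connections (bonds + H).
Check the 14 heavy atoms by environment: 1× s (aromatic, X2) → match; 4× c (aromatic, X3) → no; 2× C (X3) → no; 2× O (X1) → no; 2× C (X4) → no; 1× O (X2) → match; 1× C (X2) → match; 1× N (X1) → no.
Summing the matching environments: 1 + 1 + 1 = 3 matching atoms.

3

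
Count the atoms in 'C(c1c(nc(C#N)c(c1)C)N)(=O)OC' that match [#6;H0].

6

Check the 14 heavy atoms by environment: 1× n (aromatic, H0) → no; 4× c (aromatic, H0) → match; 1× c (aromatic, H1) → no; 2× C (H0) → match; 1× N (H0) → no; 2× O (H0) → no; 2× C (H3) → no; 1× N (H2) → no.
Summing the matching environments: 4 + 2 = 6 matching atoms.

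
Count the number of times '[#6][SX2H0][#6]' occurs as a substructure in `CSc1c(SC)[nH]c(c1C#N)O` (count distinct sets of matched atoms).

[#6][SX2H0][#6] is the SMARTS for a thioether: an aliphatic sulfur bridging two carbons with no H on the sulfur.
The molecule carries 2 separate instances of a methylthio ether (-SCH3) meeting every constraint; each maps to a distinct set of atoms, giving 2 matches.

2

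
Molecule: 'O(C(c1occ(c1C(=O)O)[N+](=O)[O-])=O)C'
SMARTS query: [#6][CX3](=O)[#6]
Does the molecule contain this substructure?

No

The pattern [#6][CX3](=O)[#6] describes a carbonyl carbon (no H) flanked by two carbons — a ketone.
The closest candidate here is a methyl-ester group (-C(=O)OCH3), but one neighbour of the carbonyl carbon is O, not C. No other fragment satisfies the full query, so there is no match.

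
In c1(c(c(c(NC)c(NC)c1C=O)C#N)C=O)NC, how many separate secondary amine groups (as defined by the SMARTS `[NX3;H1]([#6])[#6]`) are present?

[NX3;H1]([#6])[#6] is the SMARTS for a secondary amine: a trivalent nitrogen with one H, bonded to two carbons.
The molecule carries 3 separate instances of an N-methylamino group (-NHCH3) meeting every constraint; each maps to a distinct set of atoms, giving 3 matches.

3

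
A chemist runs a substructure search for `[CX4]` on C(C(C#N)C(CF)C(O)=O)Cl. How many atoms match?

4

The query [CX4] means: C with X4: aliphatic carbon with exactly 4 total connections (bonds + H).
Check the 11 heavy atoms by environment: 4× C (X4) → match; 1× Cl (X1) → no; 1× C (X2) → no; 1× N (X1) → no; 1× F (X1) → no; 1× C (X3) → no; 1× O (X1) → no; 1× O (X2) → no.
That gives 4 matching atoms.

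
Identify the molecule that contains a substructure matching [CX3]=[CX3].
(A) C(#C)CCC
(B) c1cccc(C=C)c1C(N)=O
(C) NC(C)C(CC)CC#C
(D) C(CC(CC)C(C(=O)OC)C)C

B

[CX3]=[CX3] describes a non-aromatic C=C double bond between two sp2 carbons (an alkene).
(A) has an ethynyl group (-C#CH) but the C-C bond is a triple bond, not a double bond.
(B) contains a vinyl group (-CH=CH2), which satisfies every atom and bond constraint.
(C) has an ethyl group (-CH2CH3) but its C-C bond is a single bond between CX4 carbons, not CX3=CX3.
(D) has an ethyl group (-CH2CH3) but its C-C bond is a single bond between CX4 carbons, not CX3=CX3.
So the answer is (B).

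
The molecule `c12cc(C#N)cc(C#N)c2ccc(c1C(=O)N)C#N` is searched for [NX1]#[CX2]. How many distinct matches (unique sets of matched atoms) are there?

[NX1]#[CX2] is the SMARTS for a nitrile: a nitrogen triple-bonded to a two-connected carbon.
The molecule carries 3 separate instances of a nitrile (-C#N) meeting every constraint; each maps to a distinct set of atoms, giving 3 matches.

3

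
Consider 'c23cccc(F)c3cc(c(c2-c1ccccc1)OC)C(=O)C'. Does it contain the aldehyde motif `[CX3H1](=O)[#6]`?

The pattern [CX3H1](=O)[#6] describes an sp2 carbon with one H, double-bonded to O and single-bonded to carbon — an aldehyde.
The closest candidate here is an acetyl/ketone group (-C(=O)CH3), but the carbonyl carbon has H0 (two carbon neighbours), not H1. No other fragment satisfies the full query, so there is no match.

No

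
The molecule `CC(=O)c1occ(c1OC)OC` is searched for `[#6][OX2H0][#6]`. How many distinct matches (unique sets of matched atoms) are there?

2

[#6][OX2H0][#6] is the SMARTS for an ether: an aliphatic oxygen bridging two carbons with no H on the oxygen.
The molecule carries 2 separate instances of a methoxy ether (-OCH3) meeting every constraint; each maps to a distinct set of atoms, giving 2 matches.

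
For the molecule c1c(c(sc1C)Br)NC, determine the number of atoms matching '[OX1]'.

Check the 9 heavy atoms by environment: 1× s (aromatic, X2) → no; 4× c (aromatic, X3) → no; 1× N (X3) → no; 2× C (X4) → no; 1× Br (X1) → no.
No environment satisfies the query, so 0 matching atoms.

0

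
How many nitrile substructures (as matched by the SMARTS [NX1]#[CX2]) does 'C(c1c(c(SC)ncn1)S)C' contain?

0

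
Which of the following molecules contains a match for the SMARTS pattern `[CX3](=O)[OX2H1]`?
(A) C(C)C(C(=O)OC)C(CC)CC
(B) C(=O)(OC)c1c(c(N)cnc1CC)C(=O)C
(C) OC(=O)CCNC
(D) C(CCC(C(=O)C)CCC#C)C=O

C

[CX3](=O)[OX2H1] describes an sp2 carbon double-bonded to O and single-bonded to an -OH oxygen (a carboxylic acid).
(A) has a methyl-ester group (-C(=O)OCH3) but the singly-bonded O has no H (OX2H0, not OX2H1).
(B) has a methyl-ester group (-C(=O)OCH3) but the singly-bonded O has no H (OX2H0, not OX2H1).
(C) contains a carboxylic acid group (-C(=O)OH), which satisfies every atom and bond constraint.
(D) has an aldehyde (-CHO) but there is no singly-bonded oxygen on the carbonyl carbon.
So the answer is (C).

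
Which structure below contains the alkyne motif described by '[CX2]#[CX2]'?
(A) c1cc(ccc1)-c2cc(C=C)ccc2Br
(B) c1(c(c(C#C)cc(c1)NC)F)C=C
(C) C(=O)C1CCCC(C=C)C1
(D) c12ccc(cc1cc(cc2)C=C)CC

[CX2]#[CX2] describes a carbon-carbon triple bond (an alkyne).
(A) has a vinyl group (-CH=CH2) but the C=C is a double bond; both carbons are CX3, not CX2.
(B) contains an ethynyl group (-C#CH), which satisfies every atom and bond constraint.
(C) has a vinyl group (-CH=CH2) but the C=C is a double bond; both carbons are CX3, not CX2.
(D) has a vinyl group (-CH=CH2) but the C=C is a double bond; both carbons are CX3, not CX2.
So the answer is (B).

B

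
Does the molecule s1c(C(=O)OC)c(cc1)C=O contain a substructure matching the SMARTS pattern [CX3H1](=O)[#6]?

Yes

The pattern [CX3H1](=O)[#6] describes an sp2 carbon with one H, double-bonded to O and single-bonded to carbon — an aldehyde.
The molecule carries an aldehyde (-CHO), whose atoms satisfy every constraint of the query, so the pattern matches.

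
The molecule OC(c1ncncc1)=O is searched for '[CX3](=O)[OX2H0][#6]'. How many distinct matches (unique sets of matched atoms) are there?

[CX3](=O)[OX2H0][#6] is the SMARTS for an ester: a carbonyl carbon bonded to an oxygen that is itself bonded to carbon (no H on that O).
The molecule has a carboxylic acid group (-C(=O)OH), but the singly-bonded O carries H (OX2H1, not H0); nothing else fits, so there are 0 matches.

0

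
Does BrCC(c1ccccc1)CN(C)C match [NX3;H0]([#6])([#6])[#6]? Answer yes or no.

The pattern [NX3;H0]([#6])([#6])[#6] describes a trivalent nitrogen with no H, bonded to three carbons — a tertiary amine.
The molecule carries a dimethylamino group (-N(CH3)2), whose atoms satisfy every constraint of the query, so the pattern matches.

Yes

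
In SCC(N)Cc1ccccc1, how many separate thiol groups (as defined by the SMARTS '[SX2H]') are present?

1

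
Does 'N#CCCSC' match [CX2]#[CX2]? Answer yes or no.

The pattern [CX2]#[CX2] describes a carbon-carbon triple bond — an alkyne.
The closest candidate here is a nitrile (-C#N), but the triple bond is C#N, not C#C. No other fragment satisfies the full query, so there is no match.

No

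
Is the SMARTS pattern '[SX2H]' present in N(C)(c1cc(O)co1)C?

The pattern [SX2H] describes an aliphatic sulfur with two connections, one being H — a thiol.
The closest candidate here is a hydroxyl group (-OH), but it is an -OH, not an -SH. No other fragment satisfies the full query, so there is no match.

No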